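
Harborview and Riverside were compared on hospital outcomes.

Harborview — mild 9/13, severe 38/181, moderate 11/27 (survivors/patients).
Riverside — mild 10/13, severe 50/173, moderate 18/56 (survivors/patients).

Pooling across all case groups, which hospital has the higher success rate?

Riverside

Mild: Harborview 9/13 = 69.2%, Riverside 10/13 = 76.9% → Riverside
Severe: Harborview 38/181 = 21.0%, Riverside 50/173 = 28.9% → Riverside
Moderate: Harborview 11/27 = 40.7%, Riverside 18/56 = 32.1% → Harborview
Overall: Harborview 58/221 = 26.2%, Riverside 78/242 = 32.2% → Riverside
(Neither sweeps every case group, but Riverside has the higher pooled rate.)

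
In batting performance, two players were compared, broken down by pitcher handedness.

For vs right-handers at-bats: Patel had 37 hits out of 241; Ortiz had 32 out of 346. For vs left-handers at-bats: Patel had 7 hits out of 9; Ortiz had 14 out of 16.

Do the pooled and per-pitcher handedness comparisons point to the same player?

Vs right-handers: Patel 37/241 = 15.4%, Ortiz 32/346 = 9.2% → Patel
Vs left-handers: Patel 7/9 = 77.8%, Ortiz 14/16 = 87.5% → Ortiz
Overall: Patel 44/250 = 17.6%, Ortiz 46/362 = 12.7% → Patel
Neither sweeps: Patel wins 1 of 2 groups, Ortiz wins 1. Patel wins overall but not every group — no Simpson reversal.

No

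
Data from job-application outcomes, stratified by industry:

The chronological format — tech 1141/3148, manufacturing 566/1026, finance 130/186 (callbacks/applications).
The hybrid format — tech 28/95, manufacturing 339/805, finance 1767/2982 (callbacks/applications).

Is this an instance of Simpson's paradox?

Yes

Tech: the chronological format 1141/3148 = 36.2%, the hybrid format 28/95 = 29.5% → the chronological format
Manufacturing: the chronological format 566/1026 = 55.2%, the hybrid format 339/805 = 42.1% → the chronological format
Finance: the chronological format 130/186 = 69.9%, the hybrid format 1767/2982 = 59.3% → the chronological format
Overall: the chronological format 1837/4360 = 42.1%, the hybrid format 2134/3882 = 55.0% → the hybrid format
The chronological format wins each industry group but the hybrid format wins overall — the comparison reverses. The chronological format's applications skew toward tech, which has a lower base rate.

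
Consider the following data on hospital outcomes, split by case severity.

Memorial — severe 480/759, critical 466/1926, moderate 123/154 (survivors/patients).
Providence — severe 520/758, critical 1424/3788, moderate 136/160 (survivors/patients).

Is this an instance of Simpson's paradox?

Severe: Memorial 480/759 = 63.2%, Providence 520/758 = 68.6% → Providence
Critical: Memorial 466/1926 = 24.2%, Providence 1424/3788 = 37.6% → Providence
Moderate: Memorial 123/154 = 79.9%, Providence 136/160 = 85.0% → Providence
Overall: Memorial 1069/2839 = 37.7%, Providence 2080/4706 = 44.2% → Providence
Providence wins overall and in every case group — no reversal.

No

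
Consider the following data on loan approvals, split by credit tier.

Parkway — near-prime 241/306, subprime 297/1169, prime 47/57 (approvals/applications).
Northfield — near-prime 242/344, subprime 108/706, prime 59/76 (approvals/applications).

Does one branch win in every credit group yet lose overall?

Near-prime: Parkway 241/306 = 78.8%, Northfield 242/344 = 70.3% → Parkway
Subprime: Parkway 297/1169 = 25.4%, Northfield 108/706 = 15.3% → Parkway
Prime: Parkway 47/57 = 82.5%, Northfield 59/76 = 77.6% → Parkway
Overall: Parkway 585/1532 = 38.2%, Northfield 409/1126 = 36.3% → Parkway
Parkway wins overall and in every credit group — no reversal.

No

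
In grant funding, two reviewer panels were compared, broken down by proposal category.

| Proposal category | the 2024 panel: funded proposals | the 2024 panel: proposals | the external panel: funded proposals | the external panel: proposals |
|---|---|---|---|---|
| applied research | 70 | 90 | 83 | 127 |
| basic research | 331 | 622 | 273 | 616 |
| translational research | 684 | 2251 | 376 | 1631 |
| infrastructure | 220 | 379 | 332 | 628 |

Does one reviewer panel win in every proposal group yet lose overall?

Applied research: the 2024 panel 70/90 = 77.8%, the external panel 83/127 = 65.4% → the 2024 panel
Basic research: the 2024 panel 331/622 = 53.2%, the external panel 273/616 = 44.3% → the 2024 panel
Translational research: the 2024 panel 684/2251 = 30.4%, the external panel 376/1631 = 23.1% → the 2024 panel
Infrastructure: the 2024 panel 220/379 = 58.0%, the external panel 332/628 = 52.9% → the 2024 panel
Overall: the 2024 panel 1305/3342 = 39.0%, the external panel 1064/3002 = 35.4% → the 2024 panel
The 2024 panel wins overall and in every proposal group — no reversal.

No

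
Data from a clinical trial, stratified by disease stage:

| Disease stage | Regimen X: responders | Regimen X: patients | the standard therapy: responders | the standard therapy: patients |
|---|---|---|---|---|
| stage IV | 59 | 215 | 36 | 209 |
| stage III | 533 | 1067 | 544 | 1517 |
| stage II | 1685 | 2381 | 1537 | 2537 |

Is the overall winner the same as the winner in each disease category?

Yes

Stage IV: Regimen X 59/215 = 27.4%, the standard therapy 36/209 = 17.2% → Regimen X
Stage III: Regimen X 533/1067 = 50.0%, the standard therapy 544/1517 = 35.9% → Regimen X
Stage II: Regimen X 1685/2381 = 70.8%, the standard therapy 1537/2537 = 60.6% → Regimen X
Overall: Regimen X 2277/3663 = 62.2%, the standard therapy 2117/4263 = 49.7% → Regimen X
Regimen X wins overall and in every disease group — no reversal.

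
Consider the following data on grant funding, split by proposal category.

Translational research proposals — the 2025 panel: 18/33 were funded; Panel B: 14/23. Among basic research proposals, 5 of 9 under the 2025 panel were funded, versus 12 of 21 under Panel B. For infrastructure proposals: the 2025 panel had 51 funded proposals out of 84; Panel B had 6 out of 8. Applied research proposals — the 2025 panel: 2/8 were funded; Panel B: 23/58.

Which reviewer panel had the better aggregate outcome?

the 2025 panel

Translational research: the 2025 panel 18/33 = 54.5%, Panel B 14/23 = 60.9% → Panel B
Basic research: the 2025 panel 5/9 = 55.6%, Panel B 12/21 = 57.1% → Panel B
Infrastructure: the 2025 panel 51/84 = 60.7%, Panel B 6/8 = 75.0% → Panel B
Applied research: the 2025 panel 2/8 = 25.0%, Panel B 23/58 = 39.7% → Panel B
Overall: the 2025 panel 76/134 = 56.7%, Panel B 55/110 = 50.0% → the 2025 panel
(Panel B wins every proposal group but the 2025 panel wins overall — Panel B's proposals skew toward the low-rate applied research group.)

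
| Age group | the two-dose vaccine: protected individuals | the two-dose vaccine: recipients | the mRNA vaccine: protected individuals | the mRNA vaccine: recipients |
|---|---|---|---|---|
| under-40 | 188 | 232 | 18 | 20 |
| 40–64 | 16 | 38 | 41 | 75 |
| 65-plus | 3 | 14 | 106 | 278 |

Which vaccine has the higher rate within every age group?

Under-40: the two-dose vaccine 188/232 = 81.0%, the mRNA vaccine 18/20 = 90.0% → the mRNA vaccine
40–64: the two-dose vaccine 16/38 = 42.1%, the mRNA vaccine 41/75 = 54.7% → the mRNA vaccine
65-plus: the two-dose vaccine 3/14 = 21.4%, the mRNA vaccine 106/278 = 38.1% → the mRNA vaccine
The mRNA vaccine has the higher rate in all 3 groups.

the mRNA vaccine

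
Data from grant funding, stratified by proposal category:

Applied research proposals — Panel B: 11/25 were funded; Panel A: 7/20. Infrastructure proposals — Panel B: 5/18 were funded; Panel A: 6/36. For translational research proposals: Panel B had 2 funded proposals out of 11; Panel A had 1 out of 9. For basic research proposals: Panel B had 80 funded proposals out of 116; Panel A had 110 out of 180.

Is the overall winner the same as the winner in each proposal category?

Applied research: Panel B 11/25 = 44.0%, Panel A 7/20 = 35.0% → Panel B
Infrastructure: Panel B 5/18 = 27.8%, Panel A 6/36 = 16.7% → Panel B
Translational research: Panel B 2/11 = 18.2%, Panel A 1/9 = 11.1% → Panel B
Basic research: Panel B 80/116 = 69.0%, Panel A 110/180 = 61.1% → Panel B
Overall: Panel B 98/170 = 57.6%, Panel A 124/245 = 50.6% → Panel B
Panel B wins overall and in every proposal group — no reversal.

Yes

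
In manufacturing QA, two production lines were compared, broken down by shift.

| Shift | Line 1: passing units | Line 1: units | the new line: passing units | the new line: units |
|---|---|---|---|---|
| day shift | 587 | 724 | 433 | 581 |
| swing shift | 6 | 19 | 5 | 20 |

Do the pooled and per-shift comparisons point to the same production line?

Day shift: Line 1 587/724 = 81.1%, the new line 433/581 = 74.5% → Line 1
Swing shift: Line 1 6/19 = 31.6%, the new line 5/20 = 25.0% → Line 1
Overall: Line 1 593/743 = 79.8%, the new line 438/601 = 72.9% → Line 1
Line 1 wins overall and in every shift group — no reversal.

Yes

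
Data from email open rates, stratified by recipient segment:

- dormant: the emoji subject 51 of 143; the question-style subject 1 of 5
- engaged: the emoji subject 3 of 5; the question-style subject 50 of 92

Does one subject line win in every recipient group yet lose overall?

Yes

Dormant: the emoji subject 51/143 = 35.7%, the question-style subject 1/5 = 20.0% → the emoji subject
Engaged: the emoji subject 3/5 = 60.0%, the question-style subject 50/92 = 54.3% → the emoji subject
Overall: the emoji subject 54/148 = 36.5%, the question-style subject 51/97 = 52.6% → the question-style subject
The emoji subject wins each recipient group but the question-style subject wins overall — the comparison reverses. The emoji subject's sends skew toward dormant, which has a lower base rate.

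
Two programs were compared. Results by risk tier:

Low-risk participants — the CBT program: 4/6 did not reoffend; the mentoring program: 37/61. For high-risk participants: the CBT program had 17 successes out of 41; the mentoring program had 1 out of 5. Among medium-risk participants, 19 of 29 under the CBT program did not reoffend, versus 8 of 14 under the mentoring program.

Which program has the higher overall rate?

the mentoring program

Low-risk: the CBT program 4/6 = 66.7%, the mentoring program 37/61 = 60.7% → the CBT program
High-risk: the CBT program 17/41 = 41.5%, the mentoring program 1/5 = 20.0% → the CBT program
Medium-risk: the CBT program 19/29 = 65.5%, the mentoring program 8/14 = 57.1% → the CBT program
Overall: the CBT program 40/76 = 52.6%, the mentoring program 46/80 = 57.5% → the mentoring program
(The CBT program wins every risk group but the mentoring program wins overall — the CBT program's participants skew toward the low-rate high-risk group.)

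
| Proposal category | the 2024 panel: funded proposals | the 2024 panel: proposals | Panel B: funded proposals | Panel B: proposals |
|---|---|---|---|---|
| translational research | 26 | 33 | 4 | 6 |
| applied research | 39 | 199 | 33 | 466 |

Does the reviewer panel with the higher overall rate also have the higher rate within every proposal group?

Yes

Translational research: the 2024 panel 26/33 = 78.8%, Panel B 4/6 = 66.7% → the 2024 panel
Applied research: the 2024 panel 39/199 = 19.6%, Panel B 33/466 = 7.1% → the 2024 panel
Overall: the 2024 panel 65/232 = 28.0%, Panel B 37/472 = 7.8% → the 2024 panel
The 2024 panel wins overall and in every proposal group — no reversal.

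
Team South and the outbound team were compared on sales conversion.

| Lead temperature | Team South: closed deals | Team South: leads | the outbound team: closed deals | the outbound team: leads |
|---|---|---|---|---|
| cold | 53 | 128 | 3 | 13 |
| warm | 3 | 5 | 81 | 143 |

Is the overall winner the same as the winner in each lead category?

Cold: Team South 53/128 = 41.4%, the outbound team 3/13 = 23.1% → Team South
Warm: Team South 3/5 = 60.0%, the outbound team 81/143 = 56.6% → Team South
Overall: Team South 56/133 = 42.1%, the outbound team 84/156 = 53.8% → the outbound team
Team South wins each lead group but the outbound team wins overall — the comparison reverses. Team South's leads skew toward cold, which has a lower base rate.

No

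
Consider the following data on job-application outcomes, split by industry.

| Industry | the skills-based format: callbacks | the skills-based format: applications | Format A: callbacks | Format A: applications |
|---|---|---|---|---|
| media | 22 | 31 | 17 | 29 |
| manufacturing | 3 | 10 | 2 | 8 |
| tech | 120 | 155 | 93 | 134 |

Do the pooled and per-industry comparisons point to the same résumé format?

Yes

Media: the skills-based format 22/31 = 71.0%, Format A 17/29 = 58.6% → the skills-based format
Manufacturing: the skills-based format 3/10 = 30.0%, Format A 2/8 = 25.0% → the skills-based format
Tech: the skills-based format 120/155 = 77.4%, Format A 93/134 = 69.4% → the skills-based format
Overall: the skills-based format 145/196 = 74.0%, Format A 112/171 = 65.5% → the skills-based format
The skills-based format wins overall and in every industry group — no reversal.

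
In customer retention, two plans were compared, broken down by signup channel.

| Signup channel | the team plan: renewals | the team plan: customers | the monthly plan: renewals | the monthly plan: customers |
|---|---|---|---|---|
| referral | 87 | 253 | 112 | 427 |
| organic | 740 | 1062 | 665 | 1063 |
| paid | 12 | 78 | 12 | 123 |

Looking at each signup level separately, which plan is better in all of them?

the team plan

Referral: the team plan 87/253 = 34.4%, the monthly plan 112/427 = 26.2% → the team plan
Organic: the team plan 740/1062 = 69.7%, the monthly plan 665/1063 = 62.6% → the team plan
Paid: the team plan 12/78 = 15.4%, the monthly plan 12/123 = 9.8% → the team plan
The team plan has the higher rate in all 3 groups.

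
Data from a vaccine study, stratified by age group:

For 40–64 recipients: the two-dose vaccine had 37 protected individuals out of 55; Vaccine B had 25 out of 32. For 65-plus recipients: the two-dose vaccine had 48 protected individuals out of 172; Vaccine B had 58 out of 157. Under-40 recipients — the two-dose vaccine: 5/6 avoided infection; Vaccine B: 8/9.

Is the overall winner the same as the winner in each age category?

Yes

40–64: the two-dose vaccine 37/55 = 67.3%, Vaccine B 25/32 = 78.1% → Vaccine B
65-plus: the two-dose vaccine 48/172 = 27.9%, Vaccine B 58/157 = 36.9% → Vaccine B
Under-40: the two-dose vaccine 5/6 = 83.3%, Vaccine B 8/9 = 88.9% → Vaccine B
Overall: the two-dose vaccine 90/233 = 38.6%, Vaccine B 91/198 = 46.0% → Vaccine B
Vaccine B wins overall and in every age group — no reversal.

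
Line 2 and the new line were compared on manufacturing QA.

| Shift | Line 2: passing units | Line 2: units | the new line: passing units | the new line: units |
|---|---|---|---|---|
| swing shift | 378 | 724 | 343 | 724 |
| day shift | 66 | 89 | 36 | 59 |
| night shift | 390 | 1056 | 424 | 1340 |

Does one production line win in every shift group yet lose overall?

No

Swing shift: Line 2 378/724 = 52.2%, the new line 343/724 = 47.4% → Line 2
Day shift: Line 2 66/89 = 74.2%, the new line 36/59 = 61.0% → Line 2
Night shift: Line 2 390/1056 = 36.9%, the new line 424/1340 = 31.6% → Line 2
Overall: Line 2 834/1869 = 44.6%, the new line 803/2123 = 37.8% → Line 2
Line 2 wins overall and in every shift group — no reversal.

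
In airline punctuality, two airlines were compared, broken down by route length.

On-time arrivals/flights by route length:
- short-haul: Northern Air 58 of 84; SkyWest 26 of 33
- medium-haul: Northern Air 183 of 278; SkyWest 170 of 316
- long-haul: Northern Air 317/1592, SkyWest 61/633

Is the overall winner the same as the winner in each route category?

Short-haul: Northern Air 58/84 = 69.0%, SkyWest 26/33 = 78.8% → SkyWest
Medium-haul: Northern Air 183/278 = 65.8%, SkyWest 170/316 = 53.8% → Northern Air
Long-haul: Northern Air 317/1592 = 19.9%, SkyWest 61/633 = 9.6% → Northern Air
Overall: Northern Air 558/1954 = 28.6%, SkyWest 257/982 = 26.2% → Northern Air
Neither sweeps: Northern Air wins 2 of 3 groups, SkyWest wins 1. Northern Air wins overall but not every group — no Simpson reversal.

No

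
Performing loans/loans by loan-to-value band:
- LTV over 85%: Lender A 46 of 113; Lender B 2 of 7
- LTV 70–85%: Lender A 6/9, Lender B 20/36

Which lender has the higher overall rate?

Lender B

LTV over 85%: Lender A 46/113 = 40.7%, Lender B 2/7 = 28.6% → Lender A
LTV 70–85%: Lender A 6/9 = 66.7%, Lender B 20/36 = 55.6% → Lender A
Overall: Lender A 52/122 = 42.6%, Lender B 22/43 = 51.2% → Lender B
(Lender A wins every loan-to-value group but Lender B wins overall — Lender A's loans skew toward the low-rate LTV over 85% group.)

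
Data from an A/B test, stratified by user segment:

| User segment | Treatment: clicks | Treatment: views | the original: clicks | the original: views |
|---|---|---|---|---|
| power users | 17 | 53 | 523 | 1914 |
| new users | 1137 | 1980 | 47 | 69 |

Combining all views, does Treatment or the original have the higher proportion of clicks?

Treatment

Power users: Treatment 17/53 = 32.1%, the original 523/1914 = 27.3% → Treatment
New users: Treatment 1137/1980 = 57.4%, the original 47/69 = 68.1% → the original
Overall: Treatment 1154/2033 = 56.8%, the original 570/1983 = 28.7% → Treatment
(Neither sweeps every user group, but Treatment has the higher pooled rate.)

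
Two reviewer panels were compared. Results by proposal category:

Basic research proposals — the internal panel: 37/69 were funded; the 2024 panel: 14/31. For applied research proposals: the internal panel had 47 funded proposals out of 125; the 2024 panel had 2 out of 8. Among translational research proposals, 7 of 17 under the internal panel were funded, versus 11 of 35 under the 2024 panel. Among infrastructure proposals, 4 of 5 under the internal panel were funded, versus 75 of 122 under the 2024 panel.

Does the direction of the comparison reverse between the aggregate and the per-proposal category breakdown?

Basic research: the internal panel 37/69 = 53.6%, the 2024 panel 14/31 = 45.2% → the internal panel
Applied research: the internal panel 47/125 = 37.6%, the 2024 panel 2/8 = 25.0% → the internal panel
Translational research: the internal panel 7/17 = 41.2%, the 2024 panel 11/35 = 31.4% → the internal panel
Infrastructure: the internal panel 4/5 = 80.0%, the 2024 panel 75/122 = 61.5% → the internal panel
Overall: the internal panel 95/216 = 44.0%, the 2024 panel 102/196 = 52.0% → the 2024 panel
The internal panel wins each proposal group but the 2024 panel wins overall — the comparison reverses. The internal panel's proposals skew toward applied research, which has a lower base rate.

Yes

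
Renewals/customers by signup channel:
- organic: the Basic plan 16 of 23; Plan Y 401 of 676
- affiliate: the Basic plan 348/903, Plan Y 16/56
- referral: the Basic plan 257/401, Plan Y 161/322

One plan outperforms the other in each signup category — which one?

Organic: the Basic plan 16/23 = 69.6%, Plan Y 401/676 = 59.3% → the Basic plan
Affiliate: the Basic plan 348/903 = 38.5%, Plan Y 16/56 = 28.6% → the Basic plan
Referral: the Basic plan 257/401 = 64.1%, Plan Y 161/322 = 50.0% → the Basic plan
The Basic plan has the higher rate in all 3 groups.

the Basic plan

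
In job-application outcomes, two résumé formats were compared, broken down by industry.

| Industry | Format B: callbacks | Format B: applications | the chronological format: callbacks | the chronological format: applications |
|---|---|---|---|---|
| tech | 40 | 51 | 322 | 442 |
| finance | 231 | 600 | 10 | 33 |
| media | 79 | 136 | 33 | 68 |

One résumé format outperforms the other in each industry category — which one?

Format B

Tech: Format B 40/51 = 78.4%, the chronological format 322/442 = 72.9% → Format B
Finance: Format B 231/600 = 38.5%, the chronological format 10/33 = 30.3% → Format B
Media: Format B 79/136 = 58.1%, the chronological format 33/68 = 48.5% → Format B
Format B has the higher rate in all 3 groups.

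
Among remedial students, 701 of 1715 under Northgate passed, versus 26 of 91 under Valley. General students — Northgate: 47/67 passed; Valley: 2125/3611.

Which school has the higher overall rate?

Remedial: Northgate 701/1715 = 40.9%, Valley 26/91 = 28.6% → Northgate
General: Northgate 47/67 = 70.1%, Valley 2125/3611 = 58.8% → Northgate
Overall: Northgate 748/1782 = 42.0%, Valley 2151/3702 = 58.1% → Valley
(Northgate wins every student group but Valley wins overall — Northgate's students skew toward the low-rate remedial group.)

Valley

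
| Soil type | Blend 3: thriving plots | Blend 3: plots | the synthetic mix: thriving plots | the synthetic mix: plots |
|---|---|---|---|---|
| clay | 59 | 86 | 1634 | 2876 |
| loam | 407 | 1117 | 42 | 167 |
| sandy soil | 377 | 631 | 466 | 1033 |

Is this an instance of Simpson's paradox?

Yes

Clay: Blend 3 59/86 = 68.6%, the synthetic mix 1634/2876 = 56.8% → Blend 3
Loam: Blend 3 407/1117 = 36.4%, the synthetic mix 42/167 = 25.1% → Blend 3
Sandy soil: Blend 3 377/631 = 59.7%, the synthetic mix 466/1033 = 45.1% → Blend 3
Overall: Blend 3 843/1834 = 46.0%, the synthetic mix 2142/4076 = 52.6% → the synthetic mix
Blend 3 wins each soil group but the synthetic mix wins overall — the comparison reverses. Blend 3's plots skew toward loam, which has a lower base rate.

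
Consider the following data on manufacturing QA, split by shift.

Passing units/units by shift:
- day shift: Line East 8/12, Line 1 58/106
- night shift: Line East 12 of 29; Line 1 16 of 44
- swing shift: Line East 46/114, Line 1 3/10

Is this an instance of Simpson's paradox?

Yes

Day shift: Line East 8/12 = 66.7%, Line 1 58/106 = 54.7% → Line East
Night shift: Line East 12/29 = 41.4%, Line 1 16/44 = 36.4% → Line East
Swing shift: Line East 46/114 = 40.4%, Line 1 3/10 = 30.0% → Line East
Overall: Line East 66/155 = 42.6%, Line 1 77/160 = 48.1% → Line 1
Line East wins each shift group but Line 1 wins overall — the comparison reverses. Line East's units skew toward swing shift, which has a lower base rate.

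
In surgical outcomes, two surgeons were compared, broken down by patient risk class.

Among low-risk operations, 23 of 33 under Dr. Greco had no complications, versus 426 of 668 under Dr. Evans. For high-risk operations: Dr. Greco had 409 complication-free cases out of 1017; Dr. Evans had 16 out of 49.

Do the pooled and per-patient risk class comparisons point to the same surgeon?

No

Low-risk: Dr. Greco 23/33 = 69.7%, Dr. Evans 426/668 = 63.8% → Dr. Greco
High-risk: Dr. Greco 409/1017 = 40.2%, Dr. Evans 16/49 = 32.7% → Dr. Greco
Overall: Dr. Greco 432/1050 = 41.1%, Dr. Evans 442/717 = 61.6% → Dr. Evans
Dr. Greco wins each patient risk group but Dr. Evans wins overall — the comparison reverses. Dr. Greco's operations skew toward high-risk, which has a lower base rate.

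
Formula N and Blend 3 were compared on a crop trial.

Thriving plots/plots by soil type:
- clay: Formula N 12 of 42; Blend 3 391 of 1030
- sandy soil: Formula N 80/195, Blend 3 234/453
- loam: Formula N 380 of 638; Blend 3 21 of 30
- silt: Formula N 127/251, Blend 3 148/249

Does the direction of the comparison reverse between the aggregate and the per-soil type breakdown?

Yes

Clay: Formula N 12/42 = 28.6%, Blend 3 391/1030 = 38.0% → Blend 3
Sandy soil: Formula N 80/195 = 41.0%, Blend 3 234/453 = 51.7% → Blend 3
Loam: Formula N 380/638 = 59.6%, Blend 3 21/30 = 70.0% → Blend 3
Silt: Formula N 127/251 = 50.6%, Blend 3 148/249 = 59.4% → Blend 3
Overall: Formula N 599/1126 = 53.2%, Blend 3 794/1762 = 45.1% → Formula N
Blend 3 wins each soil group but Formula N wins overall — the comparison reverses. Blend 3's plots skew toward clay, which has a lower base rate.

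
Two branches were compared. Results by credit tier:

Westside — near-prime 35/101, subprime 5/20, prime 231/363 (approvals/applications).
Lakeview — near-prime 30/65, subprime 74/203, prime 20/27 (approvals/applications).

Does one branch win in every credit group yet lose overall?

Near-prime: Westside 35/101 = 34.7%, Lakeview 30/65 = 46.2% → Lakeview
Subprime: Westside 5/20 = 25.0%, Lakeview 74/203 = 36.5% → Lakeview
Prime: Westside 231/363 = 63.6%, Lakeview 20/27 = 74.1% → Lakeview
Overall: Westside 271/484 = 56.0%, Lakeview 124/295 = 42.0% → Westside
Lakeview wins each credit group but Westside wins overall — the comparison reverses. Lakeview's applications skew toward subprime, which has a lower base rate.

Yes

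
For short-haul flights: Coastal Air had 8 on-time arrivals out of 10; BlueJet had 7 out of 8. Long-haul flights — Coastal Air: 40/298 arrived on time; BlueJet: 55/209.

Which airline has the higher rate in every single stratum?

Short-haul: Coastal Air 8/10 = 80.0%, BlueJet 7/8 = 87.5% → BlueJet
Long-haul: Coastal Air 40/298 = 13.4%, BlueJet 55/209 = 26.3% → BlueJet
BlueJet has the higher rate in both groups.

BlueJet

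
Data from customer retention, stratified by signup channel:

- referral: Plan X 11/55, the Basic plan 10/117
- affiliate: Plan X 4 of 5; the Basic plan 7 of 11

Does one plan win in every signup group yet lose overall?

No

Referral: Plan X 11/55 = 20.0%, the Basic plan 10/117 = 8.5% → Plan X
Affiliate: Plan X 4/5 = 80.0%, the Basic plan 7/11 = 63.6% → Plan X
Overall: Plan X 15/60 = 25.0%, the Basic plan 17/128 = 13.3% → Plan X
Plan X wins overall and in every signup group — no reversal.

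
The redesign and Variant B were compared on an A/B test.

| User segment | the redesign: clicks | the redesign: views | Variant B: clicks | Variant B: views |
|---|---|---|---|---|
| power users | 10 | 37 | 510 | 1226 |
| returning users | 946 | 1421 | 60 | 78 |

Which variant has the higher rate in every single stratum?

Power users: the redesign 10/37 = 27.0%, Variant B 510/1226 = 41.6% → Variant B
Returning users: the redesign 946/1421 = 66.6%, Variant B 60/78 = 76.9% → Variant B
Variant B has the higher rate in both groups.

Variant B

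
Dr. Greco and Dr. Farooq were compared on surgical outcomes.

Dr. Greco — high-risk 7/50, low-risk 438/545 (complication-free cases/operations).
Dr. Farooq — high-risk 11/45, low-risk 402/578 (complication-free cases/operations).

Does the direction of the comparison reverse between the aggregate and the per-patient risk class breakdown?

High-risk: Dr. Greco 7/50 = 14.0%, Dr. Farooq 11/45 = 24.4% → Dr. Farooq
Low-risk: Dr. Greco 438/545 = 80.4%, Dr. Farooq 402/578 = 69.6% → Dr. Greco
Overall: Dr. Greco 445/595 = 74.8%, Dr. Farooq 413/623 = 66.3% → Dr. Greco
Neither sweeps: Dr. Greco wins 1 of 2 groups, Dr. Farooq wins 1. Dr. Greco wins overall but not every group — no Simpson reversal.

No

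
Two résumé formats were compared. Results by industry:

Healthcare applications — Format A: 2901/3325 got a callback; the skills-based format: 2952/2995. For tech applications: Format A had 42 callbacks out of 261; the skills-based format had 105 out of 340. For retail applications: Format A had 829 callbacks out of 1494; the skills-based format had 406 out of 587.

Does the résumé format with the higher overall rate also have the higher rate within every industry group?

Healthcare: Format A 2901/3325 = 87.2%, the skills-based format 2952/2995 = 98.6% → the skills-based format
Tech: Format A 42/261 = 16.1%, the skills-based format 105/340 = 30.9% → the skills-based format
Retail: Format A 829/1494 = 55.5%, the skills-based format 406/587 = 69.2% → the skills-based format
Overall: Format A 3772/5080 = 74.3%, the skills-based format 3463/3922 = 88.3% → the skills-based format
The skills-based format wins overall and in every industry group — no reversal.

Yes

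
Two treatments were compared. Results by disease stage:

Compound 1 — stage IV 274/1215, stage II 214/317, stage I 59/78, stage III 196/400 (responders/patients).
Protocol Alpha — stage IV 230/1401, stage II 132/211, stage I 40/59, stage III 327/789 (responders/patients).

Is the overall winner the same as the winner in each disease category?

Yes

Stage IV: Compound 1 274/1215 = 22.6%, Protocol Alpha 230/1401 = 16.4% → Compound 1
Stage II: Compound 1 214/317 = 67.5%, Protocol Alpha 132/211 = 62.6% → Compound 1
Stage I: Compound 1 59/78 = 75.6%, Protocol Alpha 40/59 = 67.8% → Compound 1
Stage III: Compound 1 196/400 = 49.0%, Protocol Alpha 327/789 = 41.4% → Compound 1
Overall: Compound 1 743/2010 = 37.0%, Protocol Alpha 729/2460 = 29.6% → Compound 1
Compound 1 wins overall and in every disease group — no reversal.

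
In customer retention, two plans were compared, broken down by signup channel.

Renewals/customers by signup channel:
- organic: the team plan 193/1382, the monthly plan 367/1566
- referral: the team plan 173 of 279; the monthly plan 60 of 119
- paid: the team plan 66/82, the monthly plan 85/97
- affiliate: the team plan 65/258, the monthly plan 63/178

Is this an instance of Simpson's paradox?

No

Organic: the team plan 193/1382 = 14.0%, the monthly plan 367/1566 = 23.4% → the monthly plan
Referral: the team plan 173/279 = 62.0%, the monthly plan 60/119 = 50.4% → the team plan
Paid: the team plan 66/82 = 80.5%, the monthly plan 85/97 = 87.6% → the monthly plan
Affiliate: the team plan 65/258 = 25.2%, the monthly plan 63/178 = 35.4% → the monthly plan
Overall: the team plan 497/2001 = 24.8%, the monthly plan 575/1960 = 29.3% → the monthly plan
Neither sweeps: the team plan wins 1 of 4 groups, the monthly plan wins 3. The monthly plan wins overall but not every group — no Simpson reversal.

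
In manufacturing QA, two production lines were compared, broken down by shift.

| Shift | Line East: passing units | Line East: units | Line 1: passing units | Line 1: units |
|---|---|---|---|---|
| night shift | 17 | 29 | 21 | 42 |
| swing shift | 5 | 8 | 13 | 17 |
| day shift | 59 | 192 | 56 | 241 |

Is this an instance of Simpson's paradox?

Night shift: Line East 17/29 = 58.6%, Line 1 21/42 = 50.0% → Line East
Swing shift: Line East 5/8 = 62.5%, Line 1 13/17 = 76.5% → Line 1
Day shift: Line East 59/192 = 30.7%, Line 1 56/241 = 23.2% → Line East
Overall: Line East 81/229 = 35.4%, Line 1 90/300 = 30.0% → Line East
Neither sweeps: Line East wins 2 of 3 groups, Line 1 wins 1. Line East wins overall but not every group — no Simpson reversal.

No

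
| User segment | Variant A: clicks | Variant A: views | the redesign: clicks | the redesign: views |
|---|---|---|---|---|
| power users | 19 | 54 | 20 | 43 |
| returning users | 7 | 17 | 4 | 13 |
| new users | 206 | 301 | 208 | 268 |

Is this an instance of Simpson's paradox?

No

Power users: Variant A 19/54 = 35.2%, the redesign 20/43 = 46.5% → the redesign
Returning users: Variant A 7/17 = 41.2%, the redesign 4/13 = 30.8% → Variant A
New users: Variant A 206/301 = 68.4%, the redesign 208/268 = 77.6% → the redesign
Overall: Variant A 232/372 = 62.4%, the redesign 232/324 = 71.6% → the redesign
Neither sweeps: Variant A wins 1 of 3 groups, the redesign wins 2. The redesign wins overall but not every group — no Simpson reversal.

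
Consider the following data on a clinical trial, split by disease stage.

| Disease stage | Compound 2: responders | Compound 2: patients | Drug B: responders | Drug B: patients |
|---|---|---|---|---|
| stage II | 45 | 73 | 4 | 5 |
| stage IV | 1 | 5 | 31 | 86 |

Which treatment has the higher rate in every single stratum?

Drug B

Stage II: Compound 2 45/73 = 61.6%, Drug B 4/5 = 80.0% → Drug B
Stage IV: Compound 2 1/5 = 20.0%, Drug B 31/86 = 36.0% → Drug B
Drug B has the higher rate in both groups.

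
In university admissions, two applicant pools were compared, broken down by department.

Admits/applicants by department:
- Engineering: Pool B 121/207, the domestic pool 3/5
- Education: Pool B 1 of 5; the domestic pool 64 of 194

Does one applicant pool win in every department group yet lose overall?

Yes

Engineering: Pool B 121/207 = 58.5%, the domestic pool 3/5 = 60.0% → the domestic pool
Education: Pool B 1/5 = 20.0%, the domestic pool 64/194 = 33.0% → the domestic pool
Overall: Pool B 122/212 = 57.5%, the domestic pool 67/199 = 33.7% → Pool B
The domestic pool wins each department group but Pool B wins overall — the comparison reverses. The domestic pool's applicants skew toward Education, which has a lower base rate.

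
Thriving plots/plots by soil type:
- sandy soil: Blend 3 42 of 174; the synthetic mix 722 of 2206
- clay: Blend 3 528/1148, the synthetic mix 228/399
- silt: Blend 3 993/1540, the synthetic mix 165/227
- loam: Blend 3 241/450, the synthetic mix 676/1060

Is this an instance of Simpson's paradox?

Sandy soil: Blend 3 42/174 = 24.1%, the synthetic mix 722/2206 = 32.7% → the synthetic mix
Clay: Blend 3 528/1148 = 46.0%, the synthetic mix 228/399 = 57.1% → the synthetic mix
Silt: Blend 3 993/1540 = 64.5%, the synthetic mix 165/227 = 72.7% → the synthetic mix
Loam: Blend 3 241/450 = 53.6%, the synthetic mix 676/1060 = 63.8% → the synthetic mix
Overall: Blend 3 1804/3312 = 54.5%, the synthetic mix 1791/3892 = 46.0% → Blend 3
The synthetic mix wins each soil group but Blend 3 wins overall — the comparison reverses. The synthetic mix's plots skew toward sandy soil, which has a lower base rate.

Yes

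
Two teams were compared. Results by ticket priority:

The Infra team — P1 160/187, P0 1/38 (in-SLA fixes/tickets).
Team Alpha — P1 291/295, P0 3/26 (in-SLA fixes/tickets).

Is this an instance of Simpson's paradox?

No

P1: the Infra team 160/187 = 85.6%, Team Alpha 291/295 = 98.6% → Team Alpha
P0: the Infra team 1/38 = 2.6%, Team Alpha 3/26 = 11.5% → Team Alpha
Overall: the Infra team 161/225 = 71.6%, Team Alpha 294/321 = 91.6% → Team Alpha
Team Alpha wins overall and in every ticket group — no reversal.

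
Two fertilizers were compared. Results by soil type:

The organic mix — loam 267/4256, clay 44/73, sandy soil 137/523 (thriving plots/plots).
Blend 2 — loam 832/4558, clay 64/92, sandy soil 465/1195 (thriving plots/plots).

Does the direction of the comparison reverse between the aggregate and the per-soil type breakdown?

No

Loam: the organic mix 267/4256 = 6.3%, Blend 2 832/4558 = 18.3% → Blend 2
Clay: the organic mix 44/73 = 60.3%, Blend 2 64/92 = 69.6% → Blend 2
Sandy soil: the organic mix 137/523 = 26.2%, Blend 2 465/1195 = 38.9% → Blend 2
Overall: the organic mix 448/4852 = 9.2%, Blend 2 1361/5845 = 23.3% → Blend 2
Blend 2 wins overall and in every soil group — no reversal.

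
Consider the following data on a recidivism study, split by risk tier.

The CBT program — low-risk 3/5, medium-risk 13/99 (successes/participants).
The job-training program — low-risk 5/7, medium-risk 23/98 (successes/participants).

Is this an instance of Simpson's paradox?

No

Low-risk: the CBT program 3/5 = 60.0%, the job-training program 5/7 = 71.4% → the job-training program
Medium-risk: the CBT program 13/99 = 13.1%, the job-training program 23/98 = 23.5% → the job-training program
Overall: the CBT program 16/104 = 15.4%, the job-training program 28/105 = 26.7% → the job-training program
The job-training program wins overall and in every risk group — no reversal.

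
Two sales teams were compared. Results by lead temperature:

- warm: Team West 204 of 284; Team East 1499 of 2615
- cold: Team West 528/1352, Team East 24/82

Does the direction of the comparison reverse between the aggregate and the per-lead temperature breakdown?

Yes

Warm: Team West 204/284 = 71.8%, Team East 1499/2615 = 57.3% → Team West
Cold: Team West 528/1352 = 39.1%, Team East 24/82 = 29.3% → Team West
Overall: Team West 732/1636 = 44.7%, Team East 1523/2697 = 56.5% → Team East
Team West wins each lead group but Team East wins overall — the comparison reverses. Team West's leads skew toward cold, which has a lower base rate.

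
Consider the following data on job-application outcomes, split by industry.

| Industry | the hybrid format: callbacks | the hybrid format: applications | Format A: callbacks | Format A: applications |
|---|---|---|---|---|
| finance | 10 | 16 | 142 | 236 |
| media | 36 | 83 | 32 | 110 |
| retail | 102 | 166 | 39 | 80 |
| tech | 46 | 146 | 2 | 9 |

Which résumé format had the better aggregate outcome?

Finance: the hybrid format 10/16 = 62.5%, Format A 142/236 = 60.2% → the hybrid format
Media: the hybrid format 36/83 = 43.4%, Format A 32/110 = 29.1% → the hybrid format
Retail: the hybrid format 102/166 = 61.4%, Format A 39/80 = 48.8% → the hybrid format
Tech: the hybrid format 46/146 = 31.5%, Format A 2/9 = 22.2% → the hybrid format
Overall: the hybrid format 194/411 = 47.2%, Format A 215/435 = 49.4% → Format A
(The hybrid format wins every industry group but Format A wins overall — the hybrid format's applications skew toward the low-rate tech group.)

Format A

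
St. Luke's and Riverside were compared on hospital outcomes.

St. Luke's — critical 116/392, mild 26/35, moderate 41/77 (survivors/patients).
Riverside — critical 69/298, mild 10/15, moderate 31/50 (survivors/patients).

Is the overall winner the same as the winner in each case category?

Critical: St. Luke's 116/392 = 29.6%, Riverside 69/298 = 23.2% → St. Luke's
Mild: St. Luke's 26/35 = 74.3%, Riverside 10/15 = 66.7% → St. Luke's
Moderate: St. Luke's 41/77 = 53.2%, Riverside 31/50 = 62.0% → Riverside
Overall: St. Luke's 183/504 = 36.3%, Riverside 110/363 = 30.3% → St. Luke's
Neither sweeps: St. Luke's wins 2 of 3 groups, Riverside wins 1. St. Luke's wins overall but not every group — no Simpson reversal.

No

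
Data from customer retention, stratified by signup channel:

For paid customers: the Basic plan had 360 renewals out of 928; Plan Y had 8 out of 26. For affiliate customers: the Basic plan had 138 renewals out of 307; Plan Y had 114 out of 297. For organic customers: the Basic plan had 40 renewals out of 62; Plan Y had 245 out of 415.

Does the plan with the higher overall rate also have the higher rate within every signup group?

Paid: the Basic plan 360/928 = 38.8%, Plan Y 8/26 = 30.8% → the Basic plan
Affiliate: the Basic plan 138/307 = 45.0%, Plan Y 114/297 = 38.4% → the Basic plan
Organic: the Basic plan 40/62 = 64.5%, Plan Y 245/415 = 59.0% → the Basic plan
Overall: the Basic plan 538/1297 = 41.5%, Plan Y 367/738 = 49.7% → Plan Y
The Basic plan wins each signup group but Plan Y wins overall — the comparison reverses. The Basic plan's customers skew toward paid, which has a lower base rate.

No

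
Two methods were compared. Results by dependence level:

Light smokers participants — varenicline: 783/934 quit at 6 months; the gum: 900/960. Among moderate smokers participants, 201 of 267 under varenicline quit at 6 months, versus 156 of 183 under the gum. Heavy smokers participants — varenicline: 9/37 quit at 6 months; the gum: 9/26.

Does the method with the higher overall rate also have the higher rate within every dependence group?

Light smokers: varenicline 783/934 = 83.8%, the gum 900/960 = 93.8% → the gum
Moderate smokers: varenicline 201/267 = 75.3%, the gum 156/183 = 85.2% → the gum
Heavy smokers: varenicline 9/37 = 24.3%, the gum 9/26 = 34.6% → the gum
Overall: varenicline 993/1238 = 80.2%, the gum 1065/1169 = 91.1% → the gum
The gum wins overall and in every dependence group — no reversal.

Yes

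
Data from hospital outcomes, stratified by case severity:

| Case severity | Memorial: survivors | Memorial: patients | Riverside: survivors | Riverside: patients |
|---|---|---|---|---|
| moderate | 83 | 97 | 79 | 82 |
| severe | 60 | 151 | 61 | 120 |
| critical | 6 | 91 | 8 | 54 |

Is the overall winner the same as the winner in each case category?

Yes

Moderate: Memorial 83/97 = 85.6%, Riverside 79/82 = 96.3% → Riverside
Severe: Memorial 60/151 = 39.7%, Riverside 61/120 = 50.8% → Riverside
Critical: Memorial 6/91 = 6.6%, Riverside 8/54 = 14.8% → Riverside
Overall: Memorial 149/339 = 44.0%, Riverside 148/256 = 57.8% → Riverside
Riverside wins overall and in every case group — no reversal.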